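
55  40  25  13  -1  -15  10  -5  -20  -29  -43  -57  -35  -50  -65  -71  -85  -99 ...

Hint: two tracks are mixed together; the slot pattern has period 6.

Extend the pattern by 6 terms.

-80, -95, -110, -113, -127, -141

Positions follow the repeating pattern AAABBB; grouping by letter gives 2 tracks.
Track A: 55, 40, 25, 10, -5, -20, -35, -50, -65 (arithmetic, step −15).
Track B: 13, -1, -15, -29, -43, -57, -71, -85, -99 (arithmetic with common difference −14).
Position 19 falls in track A as its term 10, giving -80.
Term 20 comes from track A (its 11th entry): -95.
Position 21 falls in track A as its term 12, giving -110.
Position 22 → track B, term 10 = -113.
The 23rd slot belongs to track B; its 11th term is -127.
Position 24 falls in track B as its term 12, giving -141.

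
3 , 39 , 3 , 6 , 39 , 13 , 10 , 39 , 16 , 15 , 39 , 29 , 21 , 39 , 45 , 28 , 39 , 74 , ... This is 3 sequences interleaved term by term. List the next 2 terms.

36, 39

Taking every 3rd term gives 3 separate tracks.
Stream A: 3, 6, 10, 15, 21, 28 (the triangular numbers T_2, T_3, …).
Stream B: 39, 39, 39, 39, 39, 39 (the constant sequence 39).
Stream C: 3, 13, 16, 29, 45, 74 (Fibonacci-style (each term is the sum of the two before it)).
Position 19 falls in stream A as its term 7, giving 36.
Position 20 → stream B, term 7 = 39.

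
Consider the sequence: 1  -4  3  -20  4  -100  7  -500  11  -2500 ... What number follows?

Positions 1, 3, 5, … form one subsequence and positions 2, 4, 6, … form another.
Track A = 1, 3, 4, 7, 11: each term equals the sum of the previous two.
Track B = -4, -20, -100, -500, -2500: geometric with ratio 5.
Term 11 comes from track A (its 6th entry): 18.

18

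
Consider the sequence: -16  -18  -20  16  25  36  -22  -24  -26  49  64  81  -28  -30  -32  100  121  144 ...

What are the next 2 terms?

-34, -36

Positions follow the repeating pattern AAABBB; grouping by letter gives 2 tracks.
Track A: -16, -18, -20, -22, -24, -26, -28, -30, -32 — subtracting 2 each time.
Track B: 16, 25, 36, 49, 64, 81, 100, 121, 144 — perfect squares starting at 4².
Term 19 comes from track A (its 10th entry): -34.
Term 20 comes from track A (its 11th entry): -36.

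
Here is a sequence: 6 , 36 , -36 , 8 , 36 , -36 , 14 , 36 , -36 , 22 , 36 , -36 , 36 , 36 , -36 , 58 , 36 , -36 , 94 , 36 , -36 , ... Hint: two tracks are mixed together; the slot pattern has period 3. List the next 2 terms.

152, 36

Positions follow the repeating pattern ABB; grouping by letter gives 2 tracks.
Track A: 6, 8, 14, 22, 36, 58, 94. Fibonacci-style (each term is the sum of the two before it).
Track B: 36, -36, 36, -36, 36, -36, 36, -36, 36, -36, 36, -36, 36, -36. Oscillating between 36 and -36.
The 22nd slot belongs to track A; its 8th term is 152.
The 23rd slot belongs to track B; its 15th term is 36.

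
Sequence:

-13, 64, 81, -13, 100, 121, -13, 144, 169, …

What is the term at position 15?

289

Positions follow the repeating pattern ABB; grouping by letter gives 2 tracks.
Subsequence A: -13, -13, -13 — constant -13.
Subsequence B: 64, 81, 100, 121, 144, 169 — perfect squares starting at 8².
Position 15 falls in subsequence B as its term 10, giving 289.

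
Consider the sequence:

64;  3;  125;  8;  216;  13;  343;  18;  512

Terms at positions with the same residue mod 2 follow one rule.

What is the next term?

23

Positions 1, 3, 5, … form one subsequence and positions 2, 4, 6, … form another.
Track A: 64, 125, 216, 343, 512. Consecutive cubes n³ from n = 4.
Track B: 3, 8, 13, 18. Adding 5 each time.
Position 10 → track B, term 5 = 23.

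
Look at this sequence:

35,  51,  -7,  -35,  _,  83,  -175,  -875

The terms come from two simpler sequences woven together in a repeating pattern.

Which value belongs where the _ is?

Reading positions in blocks of 4 reveals the pattern AABB — 2 tracks woven together.
Track A: 35, 51, ?, 83. Adding 16 each time.
Track B: -7, -35, -175, -875. Geometric with ratio 5.
Filling track A at index 3 by its rule yields 67.

67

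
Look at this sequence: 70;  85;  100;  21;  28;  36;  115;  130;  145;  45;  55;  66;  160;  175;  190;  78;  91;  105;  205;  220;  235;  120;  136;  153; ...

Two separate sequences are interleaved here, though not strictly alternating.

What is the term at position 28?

171

Positions follow the repeating pattern AAABBB; grouping by letter gives 2 tracks.
Track A = 70, 85, 100, 115, 130, 145, 160, 175, 190, 205, 220, 235: arithmetic with common difference +15.
Track B = 21, 28, 36, 45, 55, 66, 78, 91, 105, 120, 136, 153: triangular numbers starting at T_6.
Term 28 comes from track B (its 13th entry): 171.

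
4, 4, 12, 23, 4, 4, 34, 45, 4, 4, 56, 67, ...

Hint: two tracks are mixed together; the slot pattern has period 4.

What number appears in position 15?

78

Reading positions in blocks of 4 reveals the pattern AABB — 2 tracks woven together.
Track A = 4, 4, 4, 4, 4, 4: constant 4.
Track B = 12, 23, 34, 45, 56, 67: linear: a_n = 1 + 11·n.
The 15th slot belongs to track B; its 7th term is 78.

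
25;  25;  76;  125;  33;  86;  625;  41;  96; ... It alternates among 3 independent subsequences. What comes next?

3125

Read the sequence 3 terms at a time; column i is its own pattern.
Track A: 25, 125, 625. Powers of 5.
Track B: 25, 33, 41. Arithmetic, step +8.
Track C: 76, 86, 96. Adding 10 each time.
The 10th slot belongs to track A; its 4th term is 3125.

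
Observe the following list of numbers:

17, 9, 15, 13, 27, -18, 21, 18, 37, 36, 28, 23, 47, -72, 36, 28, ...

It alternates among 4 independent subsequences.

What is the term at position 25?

Taking every 4th term gives 4 separate tracks.
Stream A is 17, 27, 37, 47, which is linear: a_n = 7 + 10·n.
Stream B is 9, -18, 36, -72, which is multiplying by -2 each time.
Stream C is 15, 21, 28, 36, which is the triangular numbers T_5, T_6, ….
Stream D is 13, 18, 23, 28, which is arithmetic, step +5.
Term 25 comes from stream A (its 7th entry): 77.

77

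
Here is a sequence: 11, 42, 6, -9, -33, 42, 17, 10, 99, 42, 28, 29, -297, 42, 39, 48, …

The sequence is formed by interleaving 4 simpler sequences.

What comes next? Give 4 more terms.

891, 42, 50, 67

Taking every 4th term gives 4 separate tracks.
Track A: 11, -33, 99, -297. Multiplying by -3 each time.
Track B: 42, 42, 42, 42. The constant sequence 42.
Track C: 6, 17, 28, 39. Arithmetic, step +11.
Track D: -9, 10, 29, 48. Adding 19 each time.
Position 17 → track A, term 5 = 891.
Position 18 falls in track B as its term 5, giving 42.
Position 19 → track C, term 5 = 50.
Position 20 → track D, term 5 = 67.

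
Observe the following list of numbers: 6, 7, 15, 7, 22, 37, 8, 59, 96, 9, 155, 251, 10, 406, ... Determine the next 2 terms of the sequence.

The slot pattern repeats as ABB (period 3), so there are 2 interleaved tracks.
Track A is 6, 7, 8, 9, 10, which is arithmetic, step +1.
Track B is 7, 15, 22, 37, 59, 96, 155, 251, 406, which is a Fibonacci-like recurrence a_n = a_{n-1} + a_{n-2}.
Position 15 → track B, term 10 = 657.
Position 16 falls in track A as its term 6, giving 11.

657, 11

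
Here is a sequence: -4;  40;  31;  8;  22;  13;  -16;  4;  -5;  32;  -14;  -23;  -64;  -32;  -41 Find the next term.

The slot pattern repeats as ABB (period 3), so there are 2 interleaved tracks.
Track A: -4, 8, -16, 32, -64. Geometric with ratio -2.
Track B: 40, 31, 22, 13, 4, -5, -14, -23, -32, -41. Arithmetic, step −9.
The 16th slot belongs to track A; its 6th term is 128.

128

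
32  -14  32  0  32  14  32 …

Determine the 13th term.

Taking every 2nd term gives 2 separate tracks.
Track A: 32, 32, 32, 32 (always 32).
Track B: -14, 0, 14 (adding 14 each time).
Position 13 falls in track A as its term 7, giving 32.

32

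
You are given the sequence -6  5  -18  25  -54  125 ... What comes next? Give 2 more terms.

-162, 625

Split by position mod 2 into 2 tracks.
Subsequence A: -6, -18, -54 — geometric, ×3 each step.
Subsequence B: 5, 25, 125 — successive powers of 5.
Term 7 comes from subsequence A (its 4th entry): -162.
Position 8 → subsequence B, term 4 = 625.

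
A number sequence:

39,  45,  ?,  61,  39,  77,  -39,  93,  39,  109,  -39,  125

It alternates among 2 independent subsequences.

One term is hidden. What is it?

The terms cycle through 2 interleaved subsequences.
Track A: 39, ?, 39, -39, 39, -39 — the oscillation 39·(−1)^(n+1).
Track B: 45, 61, 77, 93, 109, 125 — linear: a_n = 29 + 16·n.
So the missing entry in track A is -39.

-39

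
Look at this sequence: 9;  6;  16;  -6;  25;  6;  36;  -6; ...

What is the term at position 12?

Positions 1, 3, 5, … form one subsequence and positions 2, 4, 6, … form another.
Subsequence A: 9, 16, 25, 36 — consecutive squares n² from n = 3.
Subsequence B: 6, -6, 6, -6 — alternating ±6.
Term 12 comes from subsequence B (its 6th entry): -6.

-6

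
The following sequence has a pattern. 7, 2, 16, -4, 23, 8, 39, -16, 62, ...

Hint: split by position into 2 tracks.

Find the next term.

32

The terms cycle through 2 interleaved subsequences.
Track A = 7, 16, 23, 39, 62: a Fibonacci-like recurrence a_n = a_{n-1} + a_{n-2}.
Track B = 2, -4, 8, -16: geometric, ×-2 each step.
Position 10 falls in track B as its term 5, giving 32.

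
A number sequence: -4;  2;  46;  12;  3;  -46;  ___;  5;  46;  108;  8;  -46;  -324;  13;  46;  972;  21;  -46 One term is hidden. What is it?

-36

Split by position mod 3 into 3 tracks.
Track A is -4, 12, ?, 108, -324, 972, which is a geometric progression (common ratio -3).
Track B is 2, 3, 5, 8, 13, 21, which is each term equals the sum of the previous two.
Track C is 46, -46, 46, -46, 46, -46, which is alternating ±46.
So the missing entry in track A is -36.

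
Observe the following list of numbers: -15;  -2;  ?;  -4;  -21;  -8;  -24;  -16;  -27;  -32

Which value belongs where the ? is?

-18

Split by position mod 2 into 2 tracks.
Subsequence A = -15, ?, -21, -24, -27: linear: a_n = -12 − 3·n.
Subsequence B = -2, -4, -8, -16, -32: geometric, ×2 each step.
Subsequence A's pattern makes the blank -18.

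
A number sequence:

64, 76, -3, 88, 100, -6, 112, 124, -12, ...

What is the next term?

The slot pattern repeats as AAB (period 3), so there are 2 interleaved tracks.
Track A = 64, 76, 88, 100, 112, 124: arithmetic with common difference +12.
Track B = -3, -6, -12: geometric, ×2 each step.
Position 10 falls in track A as its term 7, giving 136.

136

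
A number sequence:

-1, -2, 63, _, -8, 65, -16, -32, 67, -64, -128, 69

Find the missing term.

The slot pattern repeats as AAB (period 3), so there are 2 interleaved tracks.
Track A = -1, -2, ?, -8, -16, -32, -64, -128: geometric with ratio 2.
Track B = 63, 65, 67, 69: linear: a_n = 61 + 2·n.
Track A's pattern makes the blank -4.

-4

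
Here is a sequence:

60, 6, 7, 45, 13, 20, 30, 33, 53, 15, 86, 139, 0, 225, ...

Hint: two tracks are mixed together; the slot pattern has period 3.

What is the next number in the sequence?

Reading positions in blocks of 3 reveals the pattern ABB — 2 tracks woven together.
Track A is 60, 45, 30, 15, 0, which is arithmetic, step −15.
Track B is 6, 7, 13, 20, 33, 53, 86, 139, 225, which is Fibonacci-style (each term is the sum of the two before it).
The 15th slot belongs to track B; its 10th term is 364.

364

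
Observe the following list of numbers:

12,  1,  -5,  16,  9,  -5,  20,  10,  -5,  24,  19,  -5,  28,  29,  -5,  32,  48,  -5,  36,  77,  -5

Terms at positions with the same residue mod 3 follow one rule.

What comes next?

The terms cycle through 3 interleaved subsequences.
Stream A = 12, 16, 20, 24, 28, 32, 36: arithmetic, step +4.
Stream B = 1, 9, 10, 19, 29, 48, 77: Fibonacci-style (each term is the sum of the two before it).
Stream C = -5, -5, -5, -5, -5, -5, -5: constant -5.
Term 22 comes from stream A (its 8th entry): 40.

40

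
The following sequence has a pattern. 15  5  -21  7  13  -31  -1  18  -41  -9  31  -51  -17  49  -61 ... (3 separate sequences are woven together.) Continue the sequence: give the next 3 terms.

-25, 80, -71

Read the sequence 3 terms at a time; column i is its own pattern.
Track A: 15, 7, -1, -9, -17 — arithmetic with common difference −8.
Track B: 5, 13, 18, 31, 49 — Fibonacci-style (each term is the sum of the two before it).
Track C: -21, -31, -41, -51, -61 — subtracting 10 each time.
Position 16 falls in track A as its term 6, giving -25.
Position 17 → track B, term 6 = 80.
Position 18 → track C, term 6 = -71.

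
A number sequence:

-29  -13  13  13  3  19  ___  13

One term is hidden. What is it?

Reading positions in blocks of 4 reveals the pattern AABB — 2 tracks woven together.
Track A: -29, -13, 3, 19 — arithmetic with common difference +16.
Track B: 13, 13, ?, 13 — constant 13.
So the missing entry in track B is 13.

13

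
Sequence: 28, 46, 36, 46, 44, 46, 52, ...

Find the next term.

Taking every 2nd term gives 2 separate tracks.
Track A: 28, 36, 44, 52 — adding 8 each time.
Track B: 46, 46, 46 — the constant sequence 46.
Position 8 → track B, term 4 = 46.

46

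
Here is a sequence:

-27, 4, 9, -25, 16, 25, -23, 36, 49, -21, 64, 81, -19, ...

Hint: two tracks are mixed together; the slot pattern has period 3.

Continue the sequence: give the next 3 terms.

100, 121, -17

Positions follow the repeating pattern ABB; grouping by letter gives 2 tracks.
Stream A = -27, -25, -23, -21, -19: adding 2 each time.
Stream B = 4, 9, 16, 25, 36, 49, 64, 81: consecutive squares n² from n = 2.
Position 14 → stream B, term 9 = 100.
Position 15 → stream B, term 10 = 121.
The 16th slot belongs to stream A; its 6th term is -17.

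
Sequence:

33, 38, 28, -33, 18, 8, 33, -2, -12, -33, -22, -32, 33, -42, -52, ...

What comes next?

-33

Positions follow the repeating pattern ABB; grouping by letter gives 2 tracks.
Track A is 33, -33, 33, -33, 33, which is alternating ±33.
Track B is 38, 28, 18, 8, -2, -12, -22, -32, -42, -52, which is arithmetic with common difference −10.
Position 16 → track A, term 6 = -33.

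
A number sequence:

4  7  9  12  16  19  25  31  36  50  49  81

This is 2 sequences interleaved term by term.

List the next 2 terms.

Split by position mod 2 into 2 tracks.
Stream A = 4, 9, 16, 25, 36, 49: the squares 2², 3², 4², ….
Stream B = 7, 12, 19, 31, 50, 81: a Fibonacci-like recurrence a_n = a_{n-1} + a_{n-2}.
Position 13 falls in stream A as its term 7, giving 64.
Term 14 comes from stream B (its 7th entry): 131.

64, 131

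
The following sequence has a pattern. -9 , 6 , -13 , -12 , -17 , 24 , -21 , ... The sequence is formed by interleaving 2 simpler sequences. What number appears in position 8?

-48

Taking every 2nd term gives 2 separate tracks.
Stream A = -9, -13, -17, -21: linear: a_n = -5 − 4·n.
Stream B = 6, -12, 24: a geometric progression (common ratio -2).
Position 8 → stream B, term 4 = -48.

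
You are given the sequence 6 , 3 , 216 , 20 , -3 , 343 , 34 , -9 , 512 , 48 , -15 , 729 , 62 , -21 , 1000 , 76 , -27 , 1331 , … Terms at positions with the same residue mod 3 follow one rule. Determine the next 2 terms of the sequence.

90, -33

The terms cycle through 3 interleaved subsequences.
Track A: 6, 20, 34, 48, 62, 76 — linear: a_n = -8 + 14·n.
Track B: 3, -3, -9, -15, -21, -27 — arithmetic, step −6.
Track C: 216, 343, 512, 729, 1000, 1331 — consecutive cubes n³ from n = 6.
Position 19 → track A, term 7 = 90.
Position 20 falls in track B as its term 7, giving -33.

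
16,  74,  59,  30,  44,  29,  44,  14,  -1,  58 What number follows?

-16

Reading positions in blocks of 3 reveals the pattern ABB — 2 tracks woven together.
Track A: 16, 30, 44, 58 — adding 14 each time.
Track B: 74, 59, 44, 29, 14, -1 — subtracting 15 each time.
Position 11 → track B, term 7 = -16.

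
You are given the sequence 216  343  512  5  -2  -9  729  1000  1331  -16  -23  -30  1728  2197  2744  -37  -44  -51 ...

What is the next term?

3375

The slot pattern repeats as AAABBB (period 6), so there are 2 interleaved tracks.
Track A: 216, 343, 512, 729, 1000, 1331, 1728, 2197, 2744. Consecutive cubes n³ from n = 6.
Track B: 5, -2, -9, -16, -23, -30, -37, -44, -51. Subtracting 7 each time.
Term 19 comes from track A (its 10th entry): 3375.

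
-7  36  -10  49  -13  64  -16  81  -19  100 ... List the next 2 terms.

-22, 121

Taking every 2nd term gives 2 separate tracks.
Subsequence A = -7, -10, -13, -16, -19: linear: a_n = -4 − 3·n.
Subsequence B = 36, 49, 64, 81, 100: the squares 6², 7², 8², ….
Position 11 falls in subsequence A as its term 6, giving -22.
The 12th slot belongs to subsequence B; its 6th term is 121.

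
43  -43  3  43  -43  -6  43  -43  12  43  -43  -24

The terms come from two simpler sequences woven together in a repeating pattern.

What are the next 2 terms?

43, -43

Positions follow the repeating pattern AAB; grouping by letter gives 2 tracks.
Stream A = 43, -43, 43, -43, 43, -43, 43, -43: alternating ±43.
Stream B = 3, -6, 12, -24: geometric, ×-2 each step.
Position 13 falls in stream A as its term 9, giving 43.
Position 14 falls in stream A as its term 10, giving -43.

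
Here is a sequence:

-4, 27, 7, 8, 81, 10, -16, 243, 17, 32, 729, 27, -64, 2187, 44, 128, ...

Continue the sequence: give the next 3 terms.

Taking every 3rd term gives 3 separate tracks.
Stream A: -4, 8, -16, 32, -64, 128 — a geometric progression (common ratio -2).
Stream B: 27, 81, 243, 729, 2187 — powers of 3.
Stream C: 7, 10, 17, 27, 44 — each term equals the sum of the previous two.
Term 17 comes from stream B (its 6th entry): 6561.
The 18th slot belongs to stream C; its 6th term is 71.
Term 19 comes from stream A (its 7th entry): -256.

6561, 71, -256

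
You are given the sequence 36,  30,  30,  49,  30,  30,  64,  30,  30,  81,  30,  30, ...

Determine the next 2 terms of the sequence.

100, 30

The slot pattern repeats as ABB (period 3), so there are 2 interleaved tracks.
Track A = 36, 49, 64, 81: the squares 6², 7², 8², ….
Track B = 30, 30, 30, 30, 30, 30, 30, 30: constant 30.
The 13th slot belongs to track A; its 5th term is 100.
The 14th slot belongs to track B; its 9th term is 30.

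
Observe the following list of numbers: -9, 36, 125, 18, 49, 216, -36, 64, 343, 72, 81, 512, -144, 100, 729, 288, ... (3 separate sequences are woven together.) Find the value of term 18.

Split by position mod 3: positions 1, 4, 7, … form one track, and each other residue class forms its own.
Stream A: -9, 18, -36, 72, -144, 288 — multiplying by -2 each time.
Stream B: 36, 49, 64, 81, 100 — consecutive squares n² from n = 6.
Stream C: 125, 216, 343, 512, 729 — the cubes 5³, 6³, 7³, ….
Term 18 comes from stream C (its 6th entry): 1000.

1000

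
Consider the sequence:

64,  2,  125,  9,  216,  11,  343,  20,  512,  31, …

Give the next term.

Split by position mod 2 into 2 tracks.
Track A: 64, 125, 216, 343, 512. Consecutive cubes n³ from n = 4.
Track B: 2, 9, 11, 20, 31. Fibonacci-style (each term is the sum of the two before it).
Term 11 comes from track A (its 6th entry): 729.

729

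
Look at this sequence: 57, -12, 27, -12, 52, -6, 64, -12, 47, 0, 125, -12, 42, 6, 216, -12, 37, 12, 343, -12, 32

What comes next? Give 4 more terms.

18, 512, -12, 27

Taking every 4th term gives 4 separate tracks.
Track A = 57, 52, 47, 42, 37, 32: arithmetic with common difference −5.
Track B = -12, -6, 0, 6, 12: adding 6 each time.
Track C = 27, 64, 125, 216, 343: perfect cubes starting at 3³.
Track D = -12, -12, -12, -12, -12: constant -12.
Term 22 comes from track B (its 6th entry): 18.
The 23rd slot belongs to track C; its 6th term is 512.
Term 24 comes from track D (its 6th entry): -12.
Term 25 comes from track A (its 7th entry): 27.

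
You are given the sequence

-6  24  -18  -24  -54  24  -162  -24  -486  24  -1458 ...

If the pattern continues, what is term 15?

-13122

The terms cycle through 2 interleaved subsequences.
Subsequence A: -6, -18, -54, -162, -486, -1458 — geometric, ×3 each step.
Subsequence B: 24, -24, 24, -24, 24 — oscillating between 24 and -24.
Term 15 comes from subsequence A (its 8th entry): -13122.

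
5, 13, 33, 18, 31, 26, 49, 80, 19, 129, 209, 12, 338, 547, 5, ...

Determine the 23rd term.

The slot pattern repeats as AAB (period 3), so there are 2 interleaved tracks.
Track A = 5, 13, 18, 31, 49, 80, 129, 209, 338, 547: Fibonacci-style (each term is the sum of the two before it).
Track B = 33, 26, 19, 12, 5: arithmetic, step −7.
The 23rd slot belongs to track A; its 16th term is 9815.

9815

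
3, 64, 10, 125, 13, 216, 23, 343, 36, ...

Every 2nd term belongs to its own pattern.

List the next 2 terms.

512, 59

Positions 1, 3, 5, … form one subsequence and positions 2, 4, 6, … form another.
Subsequence A: 3, 10, 13, 23, 36. Each term equals the sum of the previous two.
Subsequence B: 64, 125, 216, 343. The cubes 4³, 5³, 6³, ….
Position 10 falls in subsequence B as its term 5, giving 512.
The 11th slot belongs to subsequence A; its 6th term is 59.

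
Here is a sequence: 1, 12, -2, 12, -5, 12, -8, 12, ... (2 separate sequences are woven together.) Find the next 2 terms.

Taking every 2nd term gives 2 separate tracks.
Track A is 1, -2, -5, -8, which is arithmetic, step −3.
Track B is 12, 12, 12, 12, which is the constant sequence 12.
Position 9 → track A, term 5 = -11.
Position 10 falls in track B as its term 5, giving 12.

-11, 12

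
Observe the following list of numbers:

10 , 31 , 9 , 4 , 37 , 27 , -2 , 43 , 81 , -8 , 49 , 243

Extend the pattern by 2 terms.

Split by position mod 3: positions 1, 4, 7, … form one track, and each other residue class forms its own.
Track A: 10, 4, -2, -8 — arithmetic, step −6.
Track B: 31, 37, 43, 49 — arithmetic, step +6.
Track C: 9, 27, 81, 243 — powers 3^2, 3^3, 3^4, ….
Position 13 → track A, term 5 = -14.
Position 14 → track B, term 5 = 55.

-14, 55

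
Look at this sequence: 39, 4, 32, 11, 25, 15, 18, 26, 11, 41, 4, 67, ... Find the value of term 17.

Positions 1, 3, 5, … form one subsequence and positions 2, 4, 6, … form another.
Stream A: 39, 32, 25, 18, 11, 4. Arithmetic with common difference −7.
Stream B: 4, 11, 15, 26, 41, 67. A Fibonacci-like recurrence a_n = a_{n-1} + a_{n-2}.
Position 17 falls in stream A as its term 9, giving -17.

-17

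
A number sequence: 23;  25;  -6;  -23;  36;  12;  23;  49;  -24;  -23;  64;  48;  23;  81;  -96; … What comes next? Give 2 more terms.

Split by position mod 3 into 3 tracks.
Track A: 23, -23, 23, -23, 23 (oscillating between 23 and -23).
Track B: 25, 36, 49, 64, 81 (consecutive squares n² from n = 5).
Track C: -6, 12, -24, 48, -96 (geometric with ratio -2).
Position 16 falls in track A as its term 6, giving -23.
Position 17 falls in track B as its term 6, giving 100.

-23, 100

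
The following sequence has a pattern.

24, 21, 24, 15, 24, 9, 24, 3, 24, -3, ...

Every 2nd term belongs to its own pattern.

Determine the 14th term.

The terms cycle through 2 interleaved subsequences.
Subsequence A: 24, 24, 24, 24, 24 (always 24).
Subsequence B: 21, 15, 9, 3, -3 (subtracting 6 each time).
The 14th slot belongs to subsequence B; its 7th term is -15.

-15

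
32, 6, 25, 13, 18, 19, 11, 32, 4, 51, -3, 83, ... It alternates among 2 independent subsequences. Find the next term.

The terms cycle through 2 interleaved subsequences.
Stream A: 32, 25, 18, 11, 4, -3. Arithmetic, step −7.
Stream B: 6, 13, 19, 32, 51, 83. Fibonacci-style (each term is the sum of the two before it).
Position 13 falls in stream A as its term 7, giving -10.

-10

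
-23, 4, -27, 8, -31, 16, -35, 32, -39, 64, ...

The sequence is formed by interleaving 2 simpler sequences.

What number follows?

The terms cycle through 2 interleaved subsequences.
Stream A = -23, -27, -31, -35, -39: arithmetic with common difference −4.
Stream B = 4, 8, 16, 32, 64: successive powers of 2.
The 11th slot belongs to stream A; its 6th term is -43.

-43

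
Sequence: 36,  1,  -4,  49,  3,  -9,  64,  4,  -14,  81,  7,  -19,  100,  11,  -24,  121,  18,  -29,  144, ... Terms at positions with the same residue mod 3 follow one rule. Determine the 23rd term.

Split by position mod 3 into 3 tracks.
Subsequence A: 36, 49, 64, 81, 100, 121, 144 — the squares 6², 7², 8², ….
Subsequence B: 1, 3, 4, 7, 11, 18 — each term equals the sum of the previous two.
Subsequence C: -4, -9, -14, -19, -24, -29 — arithmetic, step −5.
Position 23 → subsequence B, term 8 = 47.

47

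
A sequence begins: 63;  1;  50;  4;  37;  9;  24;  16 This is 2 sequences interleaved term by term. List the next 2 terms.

11, 25

Split by position mod 2 into 2 tracks.
Track A: 63, 50, 37, 24 (arithmetic, step −13).
Track B: 1, 4, 9, 16 (consecutive squares n² from n = 1).
The 9th slot belongs to track A; its 5th term is 11.
Position 10 falls in track B as its term 5, giving 25.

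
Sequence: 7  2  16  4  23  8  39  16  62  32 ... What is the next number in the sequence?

Taking every 2nd term gives 2 separate tracks.
Stream A is 7, 16, 23, 39, 62, which is each term equals the sum of the previous two.
Stream B is 2, 4, 8, 16, 32, which is powers of 2.
Position 11 → stream A, term 6 = 101.

101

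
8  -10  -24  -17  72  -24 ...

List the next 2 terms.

-216, -31

Taking every 2nd term gives 2 separate tracks.
Subsequence A: 8, -24, 72 (multiplying by -3 each time).
Subsequence B: -10, -17, -24 (arithmetic with common difference −7).
Term 7 comes from subsequence A (its 4th entry): -216.
Position 8 → subsequence B, term 4 = -31.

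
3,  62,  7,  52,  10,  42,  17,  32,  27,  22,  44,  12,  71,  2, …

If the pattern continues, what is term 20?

-28

Odd-indexed and even-indexed terms follow separate rules.
Stream A: 3, 7, 10, 17, 27, 44, 71 — a Fibonacci-like recurrence a_n = a_{n-1} + a_{n-2}.
Stream B: 62, 52, 42, 32, 22, 12, 2 — subtracting 10 each time.
Position 20 falls in stream B as its term 10, giving -28.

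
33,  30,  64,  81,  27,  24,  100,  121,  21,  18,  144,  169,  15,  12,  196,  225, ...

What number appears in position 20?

289

The slot pattern repeats as AABB (period 4), so there are 2 interleaved tracks.
Stream A: 33, 30, 27, 24, 21, 18, 15, 12. Arithmetic with common difference −3.
Stream B: 64, 81, 100, 121, 144, 169, 196, 225. Consecutive squares n² from n = 8.
The 20th slot belongs to stream B; its 10th term is 289.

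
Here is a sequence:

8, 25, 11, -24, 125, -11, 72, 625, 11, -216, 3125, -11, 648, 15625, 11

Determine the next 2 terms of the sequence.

-1944, 78125

The terms cycle through 3 interleaved subsequences.
Track A: 8, -24, 72, -216, 648 (geometric, ×-3 each step).
Track B: 25, 125, 625, 3125, 15625 (powers 5^2, 5^3, 5^4, …).
Track C: 11, -11, 11, -11, 11 (alternating ±11).
The 16th slot belongs to track A; its 6th term is -1944.
Term 17 comes from track B (its 6th entry): 78125.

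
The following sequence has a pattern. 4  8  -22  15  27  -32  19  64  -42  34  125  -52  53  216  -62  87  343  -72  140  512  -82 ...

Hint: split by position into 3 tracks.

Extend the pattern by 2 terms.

227, 729

Read the sequence 3 terms at a time; column i is its own pattern.
Subsequence A: 4, 15, 19, 34, 53, 87, 140 — each term equals the sum of the previous two.
Subsequence B: 8, 27, 64, 125, 216, 343, 512 — consecutive cubes n³ from n = 2.
Subsequence C: -22, -32, -42, -52, -62, -72, -82 — subtracting 10 each time.
Term 22 comes from subsequence A (its 8th entry): 227.
The 23rd slot belongs to subsequence B; its 8th term is 729.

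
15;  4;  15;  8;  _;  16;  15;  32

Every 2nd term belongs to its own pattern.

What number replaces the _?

Taking every 2nd term gives 2 separate tracks.
Track A is 15, 15, ?, 15, which is constant 15.
Track B is 4, 8, 16, 32, which is powers 2^2, 2^3, 2^4, ….
So the missing entry in track A is 15.

15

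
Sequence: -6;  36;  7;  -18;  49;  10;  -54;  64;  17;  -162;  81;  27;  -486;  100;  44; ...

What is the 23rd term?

169

Read the sequence 3 terms at a time; column i is its own pattern.
Track A = -6, -18, -54, -162, -486: geometric, ×3 each step.
Track B = 36, 49, 64, 81, 100: consecutive squares n² from n = 6.
Track C = 7, 10, 17, 27, 44: a Fibonacci-like recurrence a_n = a_{n-1} + a_{n-2}.
Position 23 → track B, term 8 = 169.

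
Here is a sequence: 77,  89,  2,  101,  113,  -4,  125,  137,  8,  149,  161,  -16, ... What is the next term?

The slot pattern repeats as AAB (period 3), so there are 2 interleaved tracks.
Stream A: 77, 89, 101, 113, 125, 137, 149, 161. Arithmetic with common difference +12.
Stream B: 2, -4, 8, -16. Multiplying by -2 each time.
Position 13 falls in stream A as its term 9, giving 173.

173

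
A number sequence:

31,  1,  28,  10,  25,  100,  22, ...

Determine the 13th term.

The terms cycle through 2 interleaved subsequences.
Stream A = 31, 28, 25, 22: arithmetic, step −3.
Stream B = 1, 10, 100: successive powers of 10.
Position 13 falls in stream A as its term 7, giving 13.

13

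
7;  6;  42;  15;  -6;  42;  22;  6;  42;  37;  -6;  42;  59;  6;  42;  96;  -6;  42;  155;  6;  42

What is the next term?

251

Taking every 3rd term gives 3 separate tracks.
Subsequence A: 7, 15, 22, 37, 59, 96, 155 — each term equals the sum of the previous two.
Subsequence B: 6, -6, 6, -6, 6, -6, 6 — oscillating between 6 and -6.
Subsequence C: 42, 42, 42, 42, 42, 42, 42 — the constant sequence 42.
Position 22 → subsequence A, term 8 = 251.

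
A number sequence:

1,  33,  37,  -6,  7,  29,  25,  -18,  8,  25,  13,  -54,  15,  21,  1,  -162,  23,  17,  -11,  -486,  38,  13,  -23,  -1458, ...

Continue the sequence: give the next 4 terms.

Read the sequence 4 terms at a time; column i is its own pattern.
Track A = 1, 7, 8, 15, 23, 38: each term equals the sum of the previous two.
Track B = 33, 29, 25, 21, 17, 13: linear: a_n = 37 − 4·n.
Track C = 37, 25, 13, 1, -11, -23: linear: a_n = 49 − 12·n.
Track D = -6, -18, -54, -162, -486, -1458: geometric, ×3 each step.
Position 25 → track A, term 7 = 61.
The 26th slot belongs to track B; its 7th term is 9.
Position 27 falls in track C as its term 7, giving -35.
Term 28 comes from track D (its 7th entry): -4374.

61, 9, -35, -4374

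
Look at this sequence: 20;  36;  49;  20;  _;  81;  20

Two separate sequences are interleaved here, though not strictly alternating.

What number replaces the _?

Reading positions in blocks of 3 reveals the pattern ABB — 2 tracks woven together.
Track A: 20, 20, 20. Constant 20.
Track B: 36, 49, ?, 81. Consecutive squares n² from n = 6.
Track B's pattern makes the blank 64.

64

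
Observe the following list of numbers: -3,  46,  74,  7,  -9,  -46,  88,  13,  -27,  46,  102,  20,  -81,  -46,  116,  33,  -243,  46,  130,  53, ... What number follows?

The terms cycle through 4 interleaved subsequences.
Stream A: -3, -9, -27, -81, -243 (multiplying by 3 each time).
Stream B: 46, -46, 46, -46, 46 (the oscillation 46·(−1)^(n+1)).
Stream C: 74, 88, 102, 116, 130 (linear: a_n = 60 + 14·n).
Stream D: 7, 13, 20, 33, 53 (Fibonacci-style (each term is the sum of the two before it)).
Term 21 comes from stream A (its 6th entry): -729.

-729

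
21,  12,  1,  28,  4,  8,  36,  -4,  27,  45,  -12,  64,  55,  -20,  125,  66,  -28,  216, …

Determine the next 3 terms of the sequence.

78, -36, 343

Read the sequence 3 terms at a time; column i is its own pattern.
Subsequence A: 21, 28, 36, 45, 55, 66 — triangular numbers starting at T_6.
Subsequence B: 12, 4, -4, -12, -20, -28 — arithmetic with common difference −8.
Subsequence C: 1, 8, 27, 64, 125, 216 — perfect cubes starting at 1³.
Term 19 comes from subsequence A (its 7th entry): 78.
Position 20 falls in subsequence B as its term 7, giving -36.
Term 21 comes from subsequence C (its 7th entry): 343.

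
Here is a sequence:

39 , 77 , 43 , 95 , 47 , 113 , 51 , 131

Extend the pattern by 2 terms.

55, 149

Odd-indexed and even-indexed terms follow separate rules.
Stream A is 39, 43, 47, 51, which is arithmetic, step +4.
Stream B is 77, 95, 113, 131, which is linear: a_n = 59 + 18·n.
Position 9 → stream A, term 5 = 55.
Term 10 comes from stream B (its 5th entry): 149.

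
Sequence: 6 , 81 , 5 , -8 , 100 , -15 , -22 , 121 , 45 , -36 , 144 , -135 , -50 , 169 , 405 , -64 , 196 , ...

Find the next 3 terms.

-1215, -78, 225

Taking every 3rd term gives 3 separate tracks.
Stream A = 6, -8, -22, -36, -50, -64: subtracting 14 each time.
Stream B = 81, 100, 121, 144, 169, 196: perfect squares starting at 9².
Stream C = 5, -15, 45, -135, 405: multiplying by -3 each time.
Position 18 → stream C, term 6 = -1215.
Position 19 falls in stream A as its term 7, giving -78.
Term 20 comes from stream B (its 7th entry): 225.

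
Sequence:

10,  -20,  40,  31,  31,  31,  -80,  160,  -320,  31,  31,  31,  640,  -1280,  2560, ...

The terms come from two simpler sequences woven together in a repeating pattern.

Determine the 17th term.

Reading positions in blocks of 6 reveals the pattern AAABBB — 2 tracks woven together.
Track A is 10, -20, 40, -80, 160, -320, 640, -1280, 2560, which is multiplying by -2 each time.
Track B is 31, 31, 31, 31, 31, 31, which is the constant sequence 31.
Term 17 comes from track B (its 8th entry): 31.

31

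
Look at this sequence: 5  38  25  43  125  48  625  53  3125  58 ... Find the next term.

The terms cycle through 2 interleaved subsequences.
Stream A: 5, 25, 125, 625, 3125 — powers 5^1, 5^2, 5^3, ….
Stream B: 38, 43, 48, 53, 58 — arithmetic, step +5.
Position 11 falls in stream A as its term 6, giving 15625.

15625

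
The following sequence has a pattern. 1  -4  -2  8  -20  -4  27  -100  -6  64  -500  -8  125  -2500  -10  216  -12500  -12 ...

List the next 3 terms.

343, -62500, -14

The terms cycle through 3 interleaved subsequences.
Track A: 1, 8, 27, 64, 125, 216 — the cubes 1³, 2³, 3³, ….
Track B: -4, -20, -100, -500, -2500, -12500 — geometric, ×5 each step.
Track C: -2, -4, -6, -8, -10, -12 — arithmetic, step −2.
Term 19 comes from track A (its 7th entry): 343.
Position 20 → track B, term 7 = -62500.
The 21st slot belongs to track C; its 7th term is -14.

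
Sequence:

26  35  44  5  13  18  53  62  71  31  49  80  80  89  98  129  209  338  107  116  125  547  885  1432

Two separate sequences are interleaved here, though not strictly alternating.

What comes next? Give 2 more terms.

134, 143

Reading positions in blocks of 6 reveals the pattern AAABBB — 2 tracks woven together.
Track A: 26, 35, 44, 53, 62, 71, 80, 89, 98, 107, 116, 125 — arithmetic with common difference +9.
Track B: 5, 13, 18, 31, 49, 80, 129, 209, 338, 547, 885, 1432 — each term equals the sum of the previous two.
Term 25 comes from track A (its 13th entry): 134.
The 26th slot belongs to track A; its 14th term is 143.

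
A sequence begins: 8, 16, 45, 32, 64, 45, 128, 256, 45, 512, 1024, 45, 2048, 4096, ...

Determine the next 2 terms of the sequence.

45, 8192

The slot pattern repeats as AAB (period 3), so there are 2 interleaved tracks.
Stream A: 8, 16, 32, 64, 128, 256, 512, 1024, 2048, 4096 — powers 2^3, 2^4, 2^5, ….
Stream B: 45, 45, 45, 45 — constant 45.
Term 15 comes from stream B (its 5th entry): 45.
The 16th slot belongs to stream A; its 11th term is 8192.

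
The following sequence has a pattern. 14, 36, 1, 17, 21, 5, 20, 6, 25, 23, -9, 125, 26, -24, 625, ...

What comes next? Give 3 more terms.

29, -39, 3125

The terms cycle through 3 interleaved subsequences.
Track A: 14, 17, 20, 23, 26 (arithmetic with common difference +3).
Track B: 36, 21, 6, -9, -24 (arithmetic, step −15).
Track C: 1, 5, 25, 125, 625 (multiplying by 5 each time).
Term 16 comes from track A (its 6th entry): 29.
The 17th slot belongs to track B; its 6th term is -39.
Position 18 falls in track C as its term 6, giving 3125.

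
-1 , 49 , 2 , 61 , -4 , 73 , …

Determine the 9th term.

Taking every 2nd term gives 2 separate tracks.
Track A: -1, 2, -4 — multiplying by -2 each time.
Track B: 49, 61, 73 — linear: a_n = 37 + 12·n.
Position 9 falls in track A as its term 5, giving -16.

-16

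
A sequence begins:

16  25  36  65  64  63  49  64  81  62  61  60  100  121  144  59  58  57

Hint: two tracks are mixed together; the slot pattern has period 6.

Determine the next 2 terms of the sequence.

Positions follow the repeating pattern AAABBB; grouping by letter gives 2 tracks.
Subsequence A is 16, 25, 36, 49, 64, 81, 100, 121, 144, which is the squares 4², 5², 6², ….
Subsequence B is 65, 64, 63, 62, 61, 60, 59, 58, 57, which is subtracting 1 each time.
Position 19 → subsequence A, term 10 = 169.
Term 20 comes from subsequence A (its 11th entry): 196.

169, 196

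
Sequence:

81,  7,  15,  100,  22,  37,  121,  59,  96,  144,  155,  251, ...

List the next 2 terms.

The slot pattern repeats as ABB (period 3), so there are 2 interleaved tracks.
Subsequence A is 81, 100, 121, 144, which is the squares 9², 10², 11², ….
Subsequence B is 7, 15, 22, 37, 59, 96, 155, 251, which is a Fibonacci-like recurrence a_n = a_{n-1} + a_{n-2}.
Term 13 comes from subsequence A (its 5th entry): 169.
The 14th slot belongs to subsequence B; its 9th term is 406.

169, 406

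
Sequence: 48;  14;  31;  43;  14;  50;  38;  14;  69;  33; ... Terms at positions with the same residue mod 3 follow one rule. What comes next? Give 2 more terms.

14, 88

Split by position mod 3 into 3 tracks.
Stream A = 48, 43, 38, 33: linear: a_n = 53 − 5·n.
Stream B = 14, 14, 14: always 14.
Stream C = 31, 50, 69: adding 19 each time.
Position 11 → stream B, term 4 = 14.
The 12th slot belongs to stream C; its 4th term is 88.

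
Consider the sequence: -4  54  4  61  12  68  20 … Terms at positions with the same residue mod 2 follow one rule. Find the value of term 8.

75

Taking every 2nd term gives 2 separate tracks.
Subsequence A: -4, 4, 12, 20 — arithmetic, step +8.
Subsequence B: 54, 61, 68 — arithmetic with common difference +7.
The 8th slot belongs to subsequence B; its 4th term is 75.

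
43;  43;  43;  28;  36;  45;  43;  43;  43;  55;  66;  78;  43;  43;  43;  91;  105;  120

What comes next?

Reading positions in blocks of 6 reveals the pattern AAABBB — 2 tracks woven together.
Track A = 43, 43, 43, 43, 43, 43, 43, 43, 43: always 43.
Track B = 28, 36, 45, 55, 66, 78, 91, 105, 120: triangular numbers starting at T_7.
Term 19 comes from track A (its 10th entry): 43.

43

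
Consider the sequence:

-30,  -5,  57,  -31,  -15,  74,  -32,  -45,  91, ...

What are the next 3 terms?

-33, -135, 108

Split by position mod 3 into 3 tracks.
Subsequence A is -30, -31, -32, which is arithmetic with common difference −1.
Subsequence B is -5, -15, -45, which is multiplying by 3 each time.
Subsequence C is 57, 74, 91, which is linear: a_n = 40 + 17·n.
Position 10 → subsequence A, term 4 = -33.
The 11th slot belongs to subsequence B; its 4th term is -135.
Term 12 comes from subsequence C (its 4th entry): 108.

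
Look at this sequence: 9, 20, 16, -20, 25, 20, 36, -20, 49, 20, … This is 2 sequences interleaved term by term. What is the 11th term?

Positions 1, 3, 5, … form one subsequence and positions 2, 4, 6, … form another.
Stream A: 9, 16, 25, 36, 49 (the squares 3², 4², 5², …).
Stream B: 20, -20, 20, -20, 20 (oscillating between 20 and -20).
Position 11 → stream A, term 6 = 64.

64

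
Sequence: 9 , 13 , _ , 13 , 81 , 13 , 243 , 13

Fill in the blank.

27

Odd-indexed and even-indexed terms follow separate rules.
Track A: 9, ?, 81, 243 — powers 3^2, 3^3, 3^4, ….
Track B: 13, 13, 13, 13 — the constant sequence 13.
So the missing entry in track A is 27.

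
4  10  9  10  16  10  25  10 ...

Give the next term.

36

The terms cycle through 2 interleaved subsequences.
Track A = 4, 9, 16, 25: the squares 2², 3², 4², ….
Track B = 10, 10, 10, 10: constant 10.
Position 9 falls in track A as its term 5, giving 36.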